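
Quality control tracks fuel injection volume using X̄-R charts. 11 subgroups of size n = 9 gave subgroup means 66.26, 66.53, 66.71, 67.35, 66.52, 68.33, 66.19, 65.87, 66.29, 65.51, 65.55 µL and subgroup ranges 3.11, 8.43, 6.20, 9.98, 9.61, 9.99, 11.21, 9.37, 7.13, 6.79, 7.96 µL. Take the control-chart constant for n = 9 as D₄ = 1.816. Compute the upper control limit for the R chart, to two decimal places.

14.82

R̄ = (3.11 + 8.43 + 6.20 + 9.98 + 9.61 + 9.99 + 11.21 + 9.37 + 7.13 + 6.79 + 7.96) / 11 = 89.7800 / 11 = 8.1618
UCL_R = D₄·R̄ = 1.816 × 8.1618 = 14.8219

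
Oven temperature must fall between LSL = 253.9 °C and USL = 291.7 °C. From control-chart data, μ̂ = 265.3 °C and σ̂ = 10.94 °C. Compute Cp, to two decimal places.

Cp = (USL − LSL) / (6σ̂) = (291.7 − 253.9) / (6 × 10.94) = 37.8000 / 65.6400 = 0.5759

0.58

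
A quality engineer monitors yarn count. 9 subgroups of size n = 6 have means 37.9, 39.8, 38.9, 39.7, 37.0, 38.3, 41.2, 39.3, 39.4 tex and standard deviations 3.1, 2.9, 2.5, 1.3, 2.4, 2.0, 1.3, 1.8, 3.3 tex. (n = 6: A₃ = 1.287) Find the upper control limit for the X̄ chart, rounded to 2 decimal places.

X̄̄ = (37.9 + 39.8 + 38.9 + 39.7 + 37.0 + 38.3 + 41.2 + 39.3 + 39.4) / 9 = 39.0556
s̄ = (3.1 + 2.9 + 2.5 + 1.3 + 2.4 + 2.0 + 1.3 + 1.8 + 3.3) / 9 = 2.2889
UCL = X̄̄ + A₃·s̄ = 39.0556 + 1.287 × 2.2889 = 42.0014

42.00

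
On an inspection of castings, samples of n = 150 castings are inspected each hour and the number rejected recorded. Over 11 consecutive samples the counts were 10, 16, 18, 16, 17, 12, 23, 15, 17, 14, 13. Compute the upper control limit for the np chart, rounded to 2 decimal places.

26.74

p̄ = Σdᵢ / (k·n) = 171 / (11 × 150) = 0.10364
UCL = np̄ + 3·√(np̄(1−p̄)) = 15.5455 + 3 × √(15.5455×0.89636) = 15.5455 + 3 × 3.7329 = 26.7441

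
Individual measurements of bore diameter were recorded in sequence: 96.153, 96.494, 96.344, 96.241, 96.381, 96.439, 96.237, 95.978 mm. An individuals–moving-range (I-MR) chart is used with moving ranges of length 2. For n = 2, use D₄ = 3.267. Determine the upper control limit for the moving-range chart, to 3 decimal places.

Moving ranges: 0.341, 0.150, 0.103, 0.140, 0.058, 0.202, 0.259; M̄R̄ = 1.2530 / 7 = 0.1790
UCL_MR = D₄·M̄R̄ = 3.267 × 0.1790 = 0.5848

0.585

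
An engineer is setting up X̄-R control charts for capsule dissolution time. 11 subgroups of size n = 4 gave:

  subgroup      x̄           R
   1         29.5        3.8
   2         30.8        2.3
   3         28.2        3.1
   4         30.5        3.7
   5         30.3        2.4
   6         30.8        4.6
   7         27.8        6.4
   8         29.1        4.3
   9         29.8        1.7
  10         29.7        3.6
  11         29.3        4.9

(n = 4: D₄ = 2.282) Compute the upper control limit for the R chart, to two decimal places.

8.46

R̄ = (3.8 + 2.3 + 3.1 + 3.7 + 2.4 + 4.6 + 6.4 + 4.3 + 1.7 + 3.6 + 4.9) / 11 = 40.8000 / 11 = 3.7091
UCL_R = D₄·R̄ = 2.282 × 3.7091 = 8.4641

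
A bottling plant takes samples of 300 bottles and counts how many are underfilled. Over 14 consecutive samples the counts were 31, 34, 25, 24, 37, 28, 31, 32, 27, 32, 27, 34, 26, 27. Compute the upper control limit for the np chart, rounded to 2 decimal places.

45.15

p̄ = Σdᵢ / (k·n) = 415 / (14 × 300) = 0.09881
UCL = np̄ + 3·√(np̄(1−p̄)) = 29.6429 + 3 × √(29.6429×0.90119) = 29.6429 + 3 × 5.1685 = 45.1485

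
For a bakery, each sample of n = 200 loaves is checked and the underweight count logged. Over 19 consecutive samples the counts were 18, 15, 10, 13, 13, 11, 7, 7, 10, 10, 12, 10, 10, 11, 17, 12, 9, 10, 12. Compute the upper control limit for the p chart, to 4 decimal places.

0.1063

p̄ = Σdᵢ / (k·n) = 217 / (19 × 200) = 0.05711
UCL = p̄ + 3·√(p̄(1−p̄)/n) = 0.05711 + 3 × √(0.05711×0.94289/200) = 0.05711 + 3 × 0.01641 = 0.10633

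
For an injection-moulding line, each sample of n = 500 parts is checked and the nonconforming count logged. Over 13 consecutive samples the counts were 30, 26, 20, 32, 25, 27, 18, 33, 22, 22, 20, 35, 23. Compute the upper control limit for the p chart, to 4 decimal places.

p̄ = Σdᵢ / (k·n) = 333 / (13 × 500) = 0.05123
UCL = p̄ + 3·√(p̄(1−p̄)/n) = 0.05123 + 3 × √(0.05123×0.94877/500) = 0.05123 + 3 × 0.00986 = 0.08081

0.0808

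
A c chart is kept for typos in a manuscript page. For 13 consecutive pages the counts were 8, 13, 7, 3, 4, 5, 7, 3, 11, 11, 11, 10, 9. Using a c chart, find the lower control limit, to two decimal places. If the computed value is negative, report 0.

c̄ = (8 + 13 + 7 + 3 + 4 + 5 + 7 + 3 + 11 + 11 + 11 + 10 + 9) / 13 = 102 / 13 = 7.8462
LCL = c̄ − 3√c̄ = 7.8462 − 3 × 2.8011 = -0.5571 → 0 (cannot be negative)

0.00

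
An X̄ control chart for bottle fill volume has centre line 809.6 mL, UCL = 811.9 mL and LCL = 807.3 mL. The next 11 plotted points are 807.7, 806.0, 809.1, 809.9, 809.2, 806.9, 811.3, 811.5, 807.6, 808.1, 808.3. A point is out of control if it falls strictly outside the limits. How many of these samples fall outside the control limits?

Compare each point to [807.3, 811.9]: sample 2 = 806.0 < LCL; sample 6 = 806.9 < LCL.

2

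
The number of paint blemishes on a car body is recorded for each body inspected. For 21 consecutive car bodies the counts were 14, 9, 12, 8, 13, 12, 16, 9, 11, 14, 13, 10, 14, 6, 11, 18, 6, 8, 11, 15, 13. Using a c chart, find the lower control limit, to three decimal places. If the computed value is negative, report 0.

c̄ = (14 + 9 + 12 + 8 + 13 + 12 + 16 + 9 + 11 + 14 + 13 + 10 + 14 + 6 + 11 + 18 + 6 + 8 + 11 + 15 + 13) / 21 = 243 / 21 = 11.5714
LCL = c̄ − 3√c̄ = 11.5714 − 3 × 3.4017 = 1.3664

1.366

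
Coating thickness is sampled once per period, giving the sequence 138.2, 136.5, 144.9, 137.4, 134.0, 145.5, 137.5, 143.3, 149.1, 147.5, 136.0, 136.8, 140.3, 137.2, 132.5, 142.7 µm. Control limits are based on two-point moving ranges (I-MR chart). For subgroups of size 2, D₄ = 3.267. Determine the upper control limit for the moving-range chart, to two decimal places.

Moving ranges: 1.7, 8.4, 7.5, 3.4, 11.5, 8.0, 5.8, 5.8, 1.6, 11.5, 0.8, 3.5, 3.1, 4.7, 10.2; M̄R̄ = 87.5000 / 15 = 5.8333
UCL_MR = D₄·M̄R̄ = 3.267 × 5.8333 = 19.0575

19.06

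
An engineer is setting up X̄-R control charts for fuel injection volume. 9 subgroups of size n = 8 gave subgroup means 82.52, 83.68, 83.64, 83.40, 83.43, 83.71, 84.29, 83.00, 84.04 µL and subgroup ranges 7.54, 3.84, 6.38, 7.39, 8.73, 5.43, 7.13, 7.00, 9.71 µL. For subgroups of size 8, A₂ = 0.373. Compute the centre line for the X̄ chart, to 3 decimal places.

X̄̄ = (82.52 + 83.68 + 83.64 + 83.40 + 83.43 + 83.71 + 84.29 + 83.00 + 84.04) / 9 = 751.7100 / 9 = 83.5233
CL = X̄̄ = 83.5233

83.523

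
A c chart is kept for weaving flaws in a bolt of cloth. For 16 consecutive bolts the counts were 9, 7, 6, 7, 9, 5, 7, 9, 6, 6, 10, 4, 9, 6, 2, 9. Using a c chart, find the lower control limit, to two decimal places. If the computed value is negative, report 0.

c̄ = (9 + 7 + 6 + 7 + 9 + 5 + 7 + 9 + 6 + 6 + 10 + 4 + 9 + 6 + 2 + 9) / 16 = 111 / 16 = 6.9375
LCL = c̄ − 3√c̄ = 6.9375 − 3 × 2.6339 = -0.9642 → 0 (cannot be negative)

0.00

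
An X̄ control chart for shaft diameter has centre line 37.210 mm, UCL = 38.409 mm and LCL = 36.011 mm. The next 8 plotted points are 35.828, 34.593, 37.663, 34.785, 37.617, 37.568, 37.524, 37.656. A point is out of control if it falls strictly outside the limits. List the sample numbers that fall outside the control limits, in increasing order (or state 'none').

1, 2, 4

Compare each point to [36.011, 38.409]: sample 1 = 35.828 < LCL; sample 2 = 34.593 < LCL; sample 4 = 34.785 < LCL.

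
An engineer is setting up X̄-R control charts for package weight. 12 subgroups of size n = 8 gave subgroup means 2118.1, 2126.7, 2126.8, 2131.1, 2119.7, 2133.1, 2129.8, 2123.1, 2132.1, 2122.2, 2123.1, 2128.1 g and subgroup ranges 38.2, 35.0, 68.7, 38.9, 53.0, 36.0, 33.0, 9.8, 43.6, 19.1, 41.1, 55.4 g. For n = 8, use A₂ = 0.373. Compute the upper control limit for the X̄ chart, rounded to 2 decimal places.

X̄̄ = (2118.1 + 2126.7 + 2126.8 + 2131.1 + 2119.7 + 2133.1 + 2129.8 + 2123.1 + 2132.1 + 2122.2 + 2123.1 + 2128.1) / 12 = 25513.9000 / 12 = 2126.1583
R̄ = (38.2 + 35.0 + 68.7 + 38.9 + 53.0 + 36.0 + 33.0 + 9.8 + 43.6 + 19.1 + 41.1 + 55.4) / 12 = 471.8000 / 12 = 39.3167
UCL = X̄̄ + A₂·R̄ = 2126.1583 + 0.373 × 39.3167 = 2140.8234

2140.82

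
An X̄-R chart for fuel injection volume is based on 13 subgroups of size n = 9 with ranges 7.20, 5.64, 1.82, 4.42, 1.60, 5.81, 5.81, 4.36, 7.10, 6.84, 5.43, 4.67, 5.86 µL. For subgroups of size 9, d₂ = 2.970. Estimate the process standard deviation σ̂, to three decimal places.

1.724

R̄ = (7.20 + 5.64 + 1.82 + 4.42 + 1.60 + 5.81 + 5.81 + 4.36 + 7.10 + 6.84 + 5.43 + 4.67 + 5.86) / 13 = 5.1200
σ̂ = R̄ / d₂ = 5.1200 / 2.970 = 1.7239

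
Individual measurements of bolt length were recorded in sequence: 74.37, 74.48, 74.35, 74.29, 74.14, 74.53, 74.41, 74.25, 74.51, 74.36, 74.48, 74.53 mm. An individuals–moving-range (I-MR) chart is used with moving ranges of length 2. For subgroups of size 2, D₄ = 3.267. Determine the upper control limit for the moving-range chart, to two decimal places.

Moving ranges: 0.11, 0.13, 0.06, 0.15, 0.39, 0.12, 0.16, 0.26, 0.15, 0.12, 0.05; M̄R̄ = 1.7000 / 11 = 0.1545
UCL_MR = D₄·M̄R̄ = 3.267 × 0.1545 = 0.5049

0.50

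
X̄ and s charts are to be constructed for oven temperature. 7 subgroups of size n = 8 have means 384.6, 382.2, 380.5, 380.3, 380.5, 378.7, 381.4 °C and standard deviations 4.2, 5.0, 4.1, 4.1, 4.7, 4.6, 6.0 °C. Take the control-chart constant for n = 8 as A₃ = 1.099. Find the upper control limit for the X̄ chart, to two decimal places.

386.31

X̄̄ = (384.6 + 382.2 + 380.5 + 380.3 + 380.5 + 378.7 + 381.4) / 7 = 381.1714
s̄ = (4.2 + 5.0 + 4.1 + 4.1 + 4.7 + 4.6 + 6.0) / 7 = 4.6714
UCL = X̄̄ + A₃·s̄ = 381.1714 + 1.099 × 4.6714 = 386.3053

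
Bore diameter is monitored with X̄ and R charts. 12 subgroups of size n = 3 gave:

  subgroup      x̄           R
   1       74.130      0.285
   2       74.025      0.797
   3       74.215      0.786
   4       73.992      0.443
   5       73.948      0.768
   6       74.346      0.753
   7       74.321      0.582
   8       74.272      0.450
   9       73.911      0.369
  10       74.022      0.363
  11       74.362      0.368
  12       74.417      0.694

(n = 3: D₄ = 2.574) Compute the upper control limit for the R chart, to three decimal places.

1.428

R̄ = (0.285 + 0.797 + 0.786 + 0.443 + 0.768 + 0.753 + 0.582 + 0.450 + 0.369 + 0.363 + 0.368 + 0.694) / 12 = 6.6580 / 12 = 0.5548
UCL_R = D₄·R̄ = 2.574 × 0.5548 = 1.4281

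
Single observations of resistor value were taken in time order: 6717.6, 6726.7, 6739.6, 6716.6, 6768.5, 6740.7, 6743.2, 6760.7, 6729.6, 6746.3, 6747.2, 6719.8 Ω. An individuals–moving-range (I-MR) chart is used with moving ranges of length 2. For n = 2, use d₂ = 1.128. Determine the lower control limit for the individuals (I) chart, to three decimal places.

6684.657

X̄ = (6717.6 + 6726.7 + 6739.6 + 6716.6 + 6768.5 + 6740.7 + 6743.2 + 6760.7 + 6729.6 + 6746.3 + 6747.2 + 6719.8) / 12 = 6738.0417
Moving ranges: 9.1, 12.9, 23.0, 51.9, 27.8, 2.5, 17.5, 31.1, 16.7, 0.9, 27.4; M̄R̄ = 220.8000 / 11 = 20.0727
LCL = X̄ − 3·M̄R̄/d₂ = 6738.0417 − 3 × 20.0727 / 1.128 = 6684.6568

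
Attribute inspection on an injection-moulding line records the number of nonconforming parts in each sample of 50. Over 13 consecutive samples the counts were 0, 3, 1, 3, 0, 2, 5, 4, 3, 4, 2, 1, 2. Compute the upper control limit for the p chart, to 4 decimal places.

0.1352

p̄ = Σdᵢ / (k·n) = 30 / (13 × 50) = 0.04615
UCL = p̄ + 3·√(p̄(1−p̄)/n) = 0.04615 + 3 × √(0.04615×0.95385/50) = 0.04615 + 3 × 0.02967 = 0.13517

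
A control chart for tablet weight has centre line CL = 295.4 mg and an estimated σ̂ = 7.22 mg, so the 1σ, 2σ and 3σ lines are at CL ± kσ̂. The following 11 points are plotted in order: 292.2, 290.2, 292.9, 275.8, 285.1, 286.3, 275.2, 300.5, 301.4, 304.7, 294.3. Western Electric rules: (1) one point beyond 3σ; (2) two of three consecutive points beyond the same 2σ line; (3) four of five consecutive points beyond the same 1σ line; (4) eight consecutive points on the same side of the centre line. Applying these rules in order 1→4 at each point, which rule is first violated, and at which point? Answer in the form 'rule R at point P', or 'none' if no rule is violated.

Zone of each point (C = within 1σ̂, B = 1σ̂–2σ̂, A = 2σ̂–3σ̂, * = beyond 3σ̂; sign = side of CL): 1:-C, 2:-C, 3:-C, 4:-A, 5:-B, 6:-B, 7:-A, 8:+C, 9:+C, 10:+B, 11:-C
Rule 3 (four of five consecutive points beyond the same 1σ limit) is satisfied at point 7.

rule 3 at point 7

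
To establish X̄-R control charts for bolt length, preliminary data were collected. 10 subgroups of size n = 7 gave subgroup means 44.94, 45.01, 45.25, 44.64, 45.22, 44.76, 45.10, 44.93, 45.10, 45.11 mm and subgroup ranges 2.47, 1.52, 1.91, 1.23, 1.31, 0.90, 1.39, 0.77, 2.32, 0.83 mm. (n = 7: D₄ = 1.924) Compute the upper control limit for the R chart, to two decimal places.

R̄ = (2.47 + 1.52 + 1.91 + 1.23 + 1.31 + 0.90 + 1.39 + 0.77 + 2.32 + 0.83) / 10 = 14.6500 / 10 = 1.4650
UCL_R = D₄·R̄ = 1.924 × 1.4650 = 2.8187

2.82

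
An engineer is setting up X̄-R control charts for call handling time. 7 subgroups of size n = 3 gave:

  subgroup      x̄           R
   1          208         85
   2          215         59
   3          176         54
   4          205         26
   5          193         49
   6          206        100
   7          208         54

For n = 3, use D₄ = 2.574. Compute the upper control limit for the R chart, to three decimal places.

R̄ = (85 + 59 + 54 + 26 + 49 + 100 + 54) / 7 = 427.0000 / 7 = 61.0000
UCL_R = D₄·R̄ = 2.574 × 61.0000 = 157.0140

157.014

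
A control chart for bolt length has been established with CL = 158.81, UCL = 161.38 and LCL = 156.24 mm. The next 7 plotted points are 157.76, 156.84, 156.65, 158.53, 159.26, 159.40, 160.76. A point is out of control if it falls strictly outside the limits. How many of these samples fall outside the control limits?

All 7 points lie within [156.24, 161.38].

0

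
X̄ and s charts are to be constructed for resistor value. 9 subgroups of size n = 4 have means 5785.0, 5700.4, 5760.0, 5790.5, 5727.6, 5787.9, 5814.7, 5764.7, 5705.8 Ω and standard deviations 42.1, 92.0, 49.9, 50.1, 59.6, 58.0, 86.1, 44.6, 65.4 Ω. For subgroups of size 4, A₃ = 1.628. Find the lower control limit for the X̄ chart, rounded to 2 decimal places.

X̄̄ = (5785.0 + 5700.4 + 5760.0 + 5790.5 + 5727.6 + 5787.9 + 5814.7 + 5764.7 + 5705.8) / 9 = 5759.6222
s̄ = (42.1 + 92.0 + 49.9 + 50.1 + 59.6 + 58.0 + 86.1 + 44.6 + 65.4) / 9 = 60.8667
LCL = X̄̄ − A₃·s̄ = 5759.6222 − 1.628 × 60.8667 = 5660.5313

5660.53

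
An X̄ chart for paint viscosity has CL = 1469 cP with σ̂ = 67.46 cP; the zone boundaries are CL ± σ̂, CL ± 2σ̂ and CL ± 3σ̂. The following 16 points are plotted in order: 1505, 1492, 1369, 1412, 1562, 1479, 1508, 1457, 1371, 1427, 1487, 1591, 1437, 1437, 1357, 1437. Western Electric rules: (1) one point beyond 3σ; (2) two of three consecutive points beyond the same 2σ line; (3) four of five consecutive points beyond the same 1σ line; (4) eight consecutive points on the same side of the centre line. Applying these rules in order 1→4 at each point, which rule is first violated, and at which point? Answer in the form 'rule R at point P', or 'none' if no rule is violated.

none

Zone of each point (C = within 1σ̂, B = 1σ̂–2σ̂, A = 2σ̂–3σ̂, * = beyond 3σ̂; sign = side of CL): 1:+C, 2:+C, 3:-B, 4:-C, 5:+B, 6:+C, 7:+C, 8:-C, 9:-B, 10:-C, 11:+C, 12:+B, 13:-C, 14:-C, 15:-B, 16:-C
No rule fires across all 16 points.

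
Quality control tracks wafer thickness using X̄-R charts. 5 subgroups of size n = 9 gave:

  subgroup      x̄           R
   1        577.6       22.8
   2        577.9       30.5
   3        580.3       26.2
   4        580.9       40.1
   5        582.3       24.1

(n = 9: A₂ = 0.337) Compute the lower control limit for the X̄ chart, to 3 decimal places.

X̄̄ = (577.6 + 577.9 + 580.3 + 580.9 + 582.3) / 5 = 2899.0000 / 5 = 579.8000
R̄ = (22.8 + 30.5 + 26.2 + 40.1 + 24.1) / 5 = 143.7000 / 5 = 28.7400
LCL = X̄̄ − A₂·R̄ = 579.8000 − 0.337 × 28.7400 = 570.1146

570.115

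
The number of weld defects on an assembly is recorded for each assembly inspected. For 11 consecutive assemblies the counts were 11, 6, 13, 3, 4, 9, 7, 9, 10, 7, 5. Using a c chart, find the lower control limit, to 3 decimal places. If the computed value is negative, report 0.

c̄ = (11 + 6 + 13 + 3 + 4 + 9 + 7 + 9 + 10 + 7 + 5) / 11 = 84 / 11 = 7.6364
LCL = c̄ − 3√c̄ = 7.6364 − 3 × 2.7634 = -0.6538 → 0 (cannot be negative)

0.000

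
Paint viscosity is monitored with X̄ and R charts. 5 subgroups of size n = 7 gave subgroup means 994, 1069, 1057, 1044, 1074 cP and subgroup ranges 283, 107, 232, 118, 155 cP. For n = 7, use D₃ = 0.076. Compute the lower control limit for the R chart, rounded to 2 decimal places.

R̄ = (283 + 107 + 232 + 118 + 155) / 5 = 895.0000 / 5 = 179.0000
LCL_R = D₃·R̄ = 0.076 × 179.0000 = 13.6040

13.60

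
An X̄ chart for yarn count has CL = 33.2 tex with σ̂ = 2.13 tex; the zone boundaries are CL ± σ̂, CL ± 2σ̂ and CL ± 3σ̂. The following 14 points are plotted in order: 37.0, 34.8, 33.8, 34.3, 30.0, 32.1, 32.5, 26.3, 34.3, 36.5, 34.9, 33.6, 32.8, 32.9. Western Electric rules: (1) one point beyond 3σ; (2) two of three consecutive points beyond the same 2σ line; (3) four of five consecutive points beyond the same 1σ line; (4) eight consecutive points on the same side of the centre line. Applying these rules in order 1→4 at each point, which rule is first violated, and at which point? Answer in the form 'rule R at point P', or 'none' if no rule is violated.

Zone of each point (C = within 1σ̂, B = 1σ̂–2σ̂, A = 2σ̂–3σ̂, * = beyond 3σ̂; sign = side of CL): 1:+B, 2:+C, 3:+C, 4:+C, 5:-B, 6:-C, 7:-C, 8:-*, 9:+C, 10:+B, 11:+C, 12:+C, 13:-C, 14:-C
Rule 1 (one point beyond the 3σ limits) is satisfied at point 8.

rule 1 at point 8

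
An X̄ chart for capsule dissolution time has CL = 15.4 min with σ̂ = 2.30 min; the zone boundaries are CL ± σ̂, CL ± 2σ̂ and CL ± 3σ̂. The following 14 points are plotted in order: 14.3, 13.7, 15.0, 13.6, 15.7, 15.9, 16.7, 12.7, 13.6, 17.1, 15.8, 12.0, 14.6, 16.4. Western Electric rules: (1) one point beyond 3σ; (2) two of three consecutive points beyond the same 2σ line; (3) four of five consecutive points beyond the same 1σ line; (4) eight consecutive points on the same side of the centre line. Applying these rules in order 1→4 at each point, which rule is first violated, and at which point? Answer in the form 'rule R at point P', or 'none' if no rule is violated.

Zone of each point (C = within 1σ̂, B = 1σ̂–2σ̂, A = 2σ̂–3σ̂, * = beyond 3σ̂; sign = side of CL): 1:-C, 2:-C, 3:-C, 4:-C, 5:+C, 6:+C, 7:+C, 8:-B, 9:-C, 10:+C, 11:+C, 12:-B, 13:-C, 14:+C
No rule fires across all 14 points.

none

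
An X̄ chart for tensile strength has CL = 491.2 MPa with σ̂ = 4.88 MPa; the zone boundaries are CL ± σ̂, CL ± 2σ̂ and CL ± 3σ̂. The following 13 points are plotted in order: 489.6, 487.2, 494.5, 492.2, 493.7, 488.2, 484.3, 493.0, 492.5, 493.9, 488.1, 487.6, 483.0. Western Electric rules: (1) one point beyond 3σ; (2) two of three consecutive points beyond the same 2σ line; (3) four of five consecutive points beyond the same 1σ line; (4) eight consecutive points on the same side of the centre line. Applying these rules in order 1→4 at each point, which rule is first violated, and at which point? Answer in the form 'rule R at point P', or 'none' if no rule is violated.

none

Zone of each point (C = within 1σ̂, B = 1σ̂–2σ̂, A = 2σ̂–3σ̂, * = beyond 3σ̂; sign = side of CL): 1:-C, 2:-C, 3:+C, 4:+C, 5:+C, 6:-C, 7:-B, 8:+C, 9:+C, 10:+C, 11:-C, 12:-C, 13:-B
No rule fires across all 13 points.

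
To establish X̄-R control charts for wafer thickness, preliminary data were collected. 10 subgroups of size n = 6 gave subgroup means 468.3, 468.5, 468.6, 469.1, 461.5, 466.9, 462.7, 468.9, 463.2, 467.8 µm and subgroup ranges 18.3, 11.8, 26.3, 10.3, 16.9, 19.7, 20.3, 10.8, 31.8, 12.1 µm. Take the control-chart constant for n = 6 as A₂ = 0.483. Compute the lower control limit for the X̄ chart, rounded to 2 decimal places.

457.94

X̄̄ = (468.3 + 468.5 + 468.6 + 469.1 + 461.5 + 466.9 + 462.7 + 468.9 + 463.2 + 467.8) / 10 = 4665.5000 / 10 = 466.5500
R̄ = (18.3 + 11.8 + 26.3 + 10.3 + 16.9 + 19.7 + 20.3 + 10.8 + 31.8 + 12.1) / 10 = 178.3000 / 10 = 17.8300
LCL = X̄̄ − A₂·R̄ = 466.5500 − 0.483 × 17.8300 = 457.9381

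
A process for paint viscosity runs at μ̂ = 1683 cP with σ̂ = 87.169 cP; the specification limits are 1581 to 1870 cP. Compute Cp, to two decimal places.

Cp = (USL − LSL) / (6σ̂) = (1870 − 1581) / (6 × 87.169) = 289.0000 / 523.0140 = 0.5526

0.55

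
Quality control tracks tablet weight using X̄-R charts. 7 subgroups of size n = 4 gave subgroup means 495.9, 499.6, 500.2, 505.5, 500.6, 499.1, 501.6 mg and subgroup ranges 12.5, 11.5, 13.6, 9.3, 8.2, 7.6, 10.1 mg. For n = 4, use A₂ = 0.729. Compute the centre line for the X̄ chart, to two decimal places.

X̄̄ = (495.9 + 499.6 + 500.2 + 505.5 + 500.6 + 499.1 + 501.6) / 7 = 3502.5000 / 7 = 500.3571
CL = X̄̄ = 500.3571

500.36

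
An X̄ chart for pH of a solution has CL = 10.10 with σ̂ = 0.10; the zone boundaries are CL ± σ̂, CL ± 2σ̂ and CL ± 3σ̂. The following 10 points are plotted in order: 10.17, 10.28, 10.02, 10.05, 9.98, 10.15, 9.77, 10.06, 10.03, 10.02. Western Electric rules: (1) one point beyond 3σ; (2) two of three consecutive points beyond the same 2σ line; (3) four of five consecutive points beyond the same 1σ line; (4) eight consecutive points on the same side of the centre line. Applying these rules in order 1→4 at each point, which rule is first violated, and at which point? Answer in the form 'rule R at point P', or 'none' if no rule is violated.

Zone of each point (C = within 1σ̂, B = 1σ̂–2σ̂, A = 2σ̂–3σ̂, * = beyond 3σ̂; sign = side of CL): 1:+C, 2:+B, 3:-C, 4:-C, 5:-B, 6:+C, 7:-*, 8:-C, 9:-C, 10:-C
Rule 1 (one point beyond the 3σ limits) is satisfied at point 7.

rule 1 at point 7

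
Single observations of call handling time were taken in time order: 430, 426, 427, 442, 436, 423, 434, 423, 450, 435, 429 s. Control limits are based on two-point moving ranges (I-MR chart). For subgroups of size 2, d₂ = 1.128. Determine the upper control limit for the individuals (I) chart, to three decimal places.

461.262

X̄ = (430 + 426 + 427 + 442 + 436 + 423 + 434 + 423 + 450 + 435 + 429) / 11 = 432.2727
Moving ranges: 4, 1, 15, 6, 13, 11, 11, 27, 15, 6; M̄R̄ = 109.0000 / 10 = 10.9000
UCL = X̄ + 3·M̄R̄/d₂ = 432.2727 + 3 × 10.9000 / 1.128 = 461.2621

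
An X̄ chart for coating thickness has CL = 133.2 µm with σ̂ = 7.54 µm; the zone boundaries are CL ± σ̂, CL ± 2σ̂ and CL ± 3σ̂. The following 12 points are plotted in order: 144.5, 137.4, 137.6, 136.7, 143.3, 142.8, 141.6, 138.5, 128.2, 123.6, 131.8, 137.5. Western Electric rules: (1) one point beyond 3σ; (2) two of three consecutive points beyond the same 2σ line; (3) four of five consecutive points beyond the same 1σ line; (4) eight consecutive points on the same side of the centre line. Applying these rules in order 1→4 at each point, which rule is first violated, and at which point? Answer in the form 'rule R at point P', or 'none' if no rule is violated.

rule 4 at point 8

Zone of each point (C = within 1σ̂, B = 1σ̂–2σ̂, A = 2σ̂–3σ̂, * = beyond 3σ̂; sign = side of CL): 1:+B, 2:+C, 3:+C, 4:+C, 5:+B, 6:+B, 7:+B, 8:+C, 9:-C, 10:-B, 11:-C, 12:+C
Rule 4 (eight consecutive points on the same side of the centre line) is satisfied at point 8.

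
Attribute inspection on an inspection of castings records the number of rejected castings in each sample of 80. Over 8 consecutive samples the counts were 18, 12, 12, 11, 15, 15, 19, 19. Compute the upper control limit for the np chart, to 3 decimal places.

25.632

p̄ = Σdᵢ / (k·n) = 121 / (8 × 80) = 0.18906
UCL = np̄ + 3·√(np̄(1−p̄)) = 15.1250 + 3 × √(15.1250×0.81094) = 15.1250 + 3 × 3.5022 = 25.6316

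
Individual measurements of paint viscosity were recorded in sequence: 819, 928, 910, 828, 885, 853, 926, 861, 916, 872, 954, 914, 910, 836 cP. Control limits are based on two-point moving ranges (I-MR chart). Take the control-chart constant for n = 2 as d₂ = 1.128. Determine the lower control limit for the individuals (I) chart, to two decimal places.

X̄ = (819 + 928 + 910 + 828 + 885 + 853 + 926 + 861 + 916 + 872 + 954 + 914 + 910 + 836) / 14 = 886.5714
Moving ranges: 109, 18, 82, 57, 32, 73, 65, 55, 44, 82, 40, 4, 74; M̄R̄ = 735.0000 / 13 = 56.5385
LCL = X̄ − 3·M̄R̄/d₂ = 886.5714 − 3 × 56.5385 / 1.128 = 736.2032

736.20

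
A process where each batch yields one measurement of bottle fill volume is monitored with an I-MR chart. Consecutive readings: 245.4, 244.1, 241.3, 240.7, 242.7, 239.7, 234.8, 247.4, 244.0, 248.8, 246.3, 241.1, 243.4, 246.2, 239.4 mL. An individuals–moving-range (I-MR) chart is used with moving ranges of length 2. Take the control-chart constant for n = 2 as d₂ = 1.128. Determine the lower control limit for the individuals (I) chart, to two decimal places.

232.57

X̄ = (245.4 + 244.1 + 241.3 + 240.7 + 242.7 + 239.7 + 234.8 + 247.4 + 244.0 + 248.8 + 246.3 + 241.1 + 243.4 + 246.2 + 239.4) / 15 = 243.0200
Moving ranges: 1.3, 2.8, 0.6, 2.0, 3.0, 4.9, 12.6, 3.4, 4.8, 2.5, 5.2, 2.3, 2.8, 6.8; M̄R̄ = 55.0000 / 14 = 3.9286
LCL = X̄ − 3·M̄R̄/d₂ = 243.0200 − 3 × 3.9286 / 1.128 = 232.5717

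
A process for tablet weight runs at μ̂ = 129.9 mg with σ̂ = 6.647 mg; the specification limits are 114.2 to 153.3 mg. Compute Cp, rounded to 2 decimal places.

Cp = (USL − LSL) / (6σ̂) = (153.3 − 114.2) / (6 × 6.647) = 39.1000 / 39.8820 = 0.9804

0.98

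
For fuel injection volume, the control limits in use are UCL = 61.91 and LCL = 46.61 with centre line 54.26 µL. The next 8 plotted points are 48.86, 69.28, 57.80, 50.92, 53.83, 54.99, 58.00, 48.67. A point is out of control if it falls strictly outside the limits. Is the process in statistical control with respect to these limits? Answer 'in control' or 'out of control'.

out of control

Compare each point to [46.61, 61.91]: sample 2 = 69.28 > UCL.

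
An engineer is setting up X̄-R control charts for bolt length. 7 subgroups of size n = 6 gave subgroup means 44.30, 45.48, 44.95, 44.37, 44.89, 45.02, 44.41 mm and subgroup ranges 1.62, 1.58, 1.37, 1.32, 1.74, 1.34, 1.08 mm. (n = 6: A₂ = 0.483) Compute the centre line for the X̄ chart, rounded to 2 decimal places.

X̄̄ = (44.30 + 45.48 + 44.95 + 44.37 + 44.89 + 45.02 + 44.41) / 7 = 313.4200 / 7 = 44.7743
CL = X̄̄ = 44.7743

44.77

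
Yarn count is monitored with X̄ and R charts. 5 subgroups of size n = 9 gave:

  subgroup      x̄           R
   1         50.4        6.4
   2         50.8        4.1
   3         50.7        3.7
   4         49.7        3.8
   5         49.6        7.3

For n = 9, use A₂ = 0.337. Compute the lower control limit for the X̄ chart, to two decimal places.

48.53

X̄̄ = (50.4 + 50.8 + 50.7 + 49.7 + 49.6) / 5 = 251.2000 / 5 = 50.2400
R̄ = (6.4 + 4.1 + 3.7 + 3.8 + 7.3) / 5 = 25.3000 / 5 = 5.0600
LCL = X̄̄ − A₂·R̄ = 50.2400 − 0.337 × 5.0600 = 48.5348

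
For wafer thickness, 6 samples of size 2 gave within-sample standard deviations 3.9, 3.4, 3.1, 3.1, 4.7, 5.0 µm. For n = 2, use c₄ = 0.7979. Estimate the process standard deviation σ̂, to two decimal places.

s̄ = (3.9 + 3.4 + 3.1 + 3.1 + 4.7 + 5.0) / 6 = 3.8667
σ̂ = s̄ / c₄ = 3.8667 / 0.7979 = 4.8461

4.85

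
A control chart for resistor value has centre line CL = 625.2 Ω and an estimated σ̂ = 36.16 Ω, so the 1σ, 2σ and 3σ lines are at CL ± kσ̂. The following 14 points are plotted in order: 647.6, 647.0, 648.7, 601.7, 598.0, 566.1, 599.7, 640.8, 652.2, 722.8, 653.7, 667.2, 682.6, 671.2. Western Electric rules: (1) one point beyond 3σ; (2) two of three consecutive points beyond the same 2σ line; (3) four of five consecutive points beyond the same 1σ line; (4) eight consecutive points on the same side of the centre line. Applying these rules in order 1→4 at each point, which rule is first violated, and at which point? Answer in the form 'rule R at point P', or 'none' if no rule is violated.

rule 3 at point 14

Zone of each point (C = within 1σ̂, B = 1σ̂–2σ̂, A = 2σ̂–3σ̂, * = beyond 3σ̂; sign = side of CL): 1:+C, 2:+C, 3:+C, 4:-C, 5:-C, 6:-B, 7:-C, 8:+C, 9:+C, 10:+A, 11:+C, 12:+B, 13:+B, 14:+B
Rule 3 (four of five consecutive points beyond the same 1σ limit) is satisfied at point 14.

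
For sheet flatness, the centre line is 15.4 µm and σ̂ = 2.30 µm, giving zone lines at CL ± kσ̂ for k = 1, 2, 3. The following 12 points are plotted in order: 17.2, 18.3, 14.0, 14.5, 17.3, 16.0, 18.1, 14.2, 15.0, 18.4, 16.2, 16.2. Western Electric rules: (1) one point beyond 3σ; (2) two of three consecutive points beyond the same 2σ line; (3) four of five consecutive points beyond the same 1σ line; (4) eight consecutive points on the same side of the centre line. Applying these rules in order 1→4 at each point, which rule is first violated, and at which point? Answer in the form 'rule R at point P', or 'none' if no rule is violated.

none

Zone of each point (C = within 1σ̂, B = 1σ̂–2σ̂, A = 2σ̂–3σ̂, * = beyond 3σ̂; sign = side of CL): 1:+C, 2:+B, 3:-C, 4:-C, 5:+C, 6:+C, 7:+B, 8:-C, 9:-C, 10:+B, 11:+C, 12:+C
No rule fires across all 12 points.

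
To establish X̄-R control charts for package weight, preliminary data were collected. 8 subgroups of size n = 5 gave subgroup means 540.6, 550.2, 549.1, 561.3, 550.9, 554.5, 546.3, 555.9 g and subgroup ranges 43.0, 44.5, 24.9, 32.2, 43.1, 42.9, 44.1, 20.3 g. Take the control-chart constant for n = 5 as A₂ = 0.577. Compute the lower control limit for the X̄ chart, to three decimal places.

X̄̄ = (540.6 + 550.2 + 549.1 + 561.3 + 550.9 + 554.5 + 546.3 + 555.9) / 8 = 4408.8000 / 8 = 551.1000
R̄ = (43.0 + 44.5 + 24.9 + 32.2 + 43.1 + 42.9 + 44.1 + 20.3) / 8 = 295.0000 / 8 = 36.8750
LCL = X̄̄ − A₂·R̄ = 551.1000 − 0.577 × 36.8750 = 529.8231

529.823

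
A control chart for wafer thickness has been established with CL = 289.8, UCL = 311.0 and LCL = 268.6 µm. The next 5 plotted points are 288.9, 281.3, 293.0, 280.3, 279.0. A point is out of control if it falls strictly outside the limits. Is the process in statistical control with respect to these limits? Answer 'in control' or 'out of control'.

All 5 points lie within [268.6, 311.0].

in control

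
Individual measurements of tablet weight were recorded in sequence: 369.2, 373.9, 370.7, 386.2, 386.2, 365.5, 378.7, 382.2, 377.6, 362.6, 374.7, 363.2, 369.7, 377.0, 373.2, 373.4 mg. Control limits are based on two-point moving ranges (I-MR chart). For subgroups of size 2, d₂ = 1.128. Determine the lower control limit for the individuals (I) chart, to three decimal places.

352.404

X̄ = (369.2 + 373.9 + 370.7 + 386.2 + 386.2 + 365.5 + 378.7 + 382.2 + 377.6 + 362.6 + 374.7 + 363.2 + 369.7 + 377.0 + 373.2 + 373.4) / 16 = 374.0000
Moving ranges: 4.7, 3.2, 15.5, 0.0, 20.7, 13.2, 3.5, 4.6, 15.0, 12.1, 11.5, 6.5, 7.3, 3.8, 0.2; M̄R̄ = 121.8000 / 15 = 8.1200
LCL = X̄ − 3·M̄R̄/d₂ = 374.0000 − 3 × 8.1200 / 1.128 = 352.4043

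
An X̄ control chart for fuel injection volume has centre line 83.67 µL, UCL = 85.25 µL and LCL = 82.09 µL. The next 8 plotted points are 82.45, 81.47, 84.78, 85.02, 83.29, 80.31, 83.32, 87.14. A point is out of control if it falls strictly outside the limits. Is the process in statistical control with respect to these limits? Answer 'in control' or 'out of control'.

Compare each point to [82.09, 85.25]: sample 2 = 81.47 < LCL; sample 6 = 80.31 < LCL; sample 8 = 87.14 > UCL.

out of control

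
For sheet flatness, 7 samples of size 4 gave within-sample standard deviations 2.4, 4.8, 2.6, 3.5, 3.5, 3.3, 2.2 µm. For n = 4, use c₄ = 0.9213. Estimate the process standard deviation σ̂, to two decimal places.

3.46

s̄ = (2.4 + 4.8 + 2.6 + 3.5 + 3.5 + 3.3 + 2.2) / 7 = 3.1857
σ̂ = s̄ / c₄ = 3.1857 / 0.9213 = 3.4578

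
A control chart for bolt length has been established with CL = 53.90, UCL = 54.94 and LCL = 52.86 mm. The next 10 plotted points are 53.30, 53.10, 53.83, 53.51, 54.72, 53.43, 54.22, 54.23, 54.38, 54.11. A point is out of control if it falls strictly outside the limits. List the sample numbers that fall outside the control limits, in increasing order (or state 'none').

none

All 10 points lie within [52.86, 54.94].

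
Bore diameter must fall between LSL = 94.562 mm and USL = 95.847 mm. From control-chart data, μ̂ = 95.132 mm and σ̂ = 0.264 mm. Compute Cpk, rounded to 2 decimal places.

Cpu = (USL − μ̂) / (3σ̂) = (95.847 − 95.132) / (3 × 0.264) = 0.9028; Cpl = (μ̂ − LSL) / (3σ̂) = (95.132 − 94.562) / (3 × 0.264) = 0.7197; Cpk = min(Cpu, Cpl) = 0.7197

0.72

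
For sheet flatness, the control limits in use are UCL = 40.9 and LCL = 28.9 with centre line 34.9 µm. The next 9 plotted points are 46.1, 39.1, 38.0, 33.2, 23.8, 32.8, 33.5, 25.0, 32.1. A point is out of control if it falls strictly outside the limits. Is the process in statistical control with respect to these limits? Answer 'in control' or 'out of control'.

Compare each point to [28.9, 40.9]: sample 1 = 46.1 > UCL; sample 5 = 23.8 < LCL; sample 8 = 25.0 < LCL.

out of control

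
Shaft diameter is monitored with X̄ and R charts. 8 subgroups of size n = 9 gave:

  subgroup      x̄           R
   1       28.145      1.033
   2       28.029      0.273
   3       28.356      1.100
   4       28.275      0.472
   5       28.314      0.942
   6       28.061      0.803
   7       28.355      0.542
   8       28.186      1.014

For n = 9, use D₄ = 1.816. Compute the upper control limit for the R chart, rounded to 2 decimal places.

R̄ = (1.033 + 0.273 + 1.100 + 0.472 + 0.942 + 0.803 + 0.542 + 1.014) / 8 = 6.1790 / 8 = 0.7724
UCL_R = D₄·R̄ = 1.816 × 0.7724 = 1.4026

1.40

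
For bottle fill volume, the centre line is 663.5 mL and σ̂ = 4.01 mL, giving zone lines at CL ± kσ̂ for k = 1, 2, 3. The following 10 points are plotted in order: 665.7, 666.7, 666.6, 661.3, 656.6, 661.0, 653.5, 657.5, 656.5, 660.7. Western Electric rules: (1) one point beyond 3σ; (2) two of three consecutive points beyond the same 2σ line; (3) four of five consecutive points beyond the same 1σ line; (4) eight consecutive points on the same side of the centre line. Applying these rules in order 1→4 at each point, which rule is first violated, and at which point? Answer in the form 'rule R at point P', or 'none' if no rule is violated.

Zone of each point (C = within 1σ̂, B = 1σ̂–2σ̂, A = 2σ̂–3σ̂, * = beyond 3σ̂; sign = side of CL): 1:+C, 2:+C, 3:+C, 4:-C, 5:-B, 6:-C, 7:-A, 8:-B, 9:-B, 10:-C
Rule 3 (four of five consecutive points beyond the same 1σ limit) is satisfied at point 9.

rule 3 at point 9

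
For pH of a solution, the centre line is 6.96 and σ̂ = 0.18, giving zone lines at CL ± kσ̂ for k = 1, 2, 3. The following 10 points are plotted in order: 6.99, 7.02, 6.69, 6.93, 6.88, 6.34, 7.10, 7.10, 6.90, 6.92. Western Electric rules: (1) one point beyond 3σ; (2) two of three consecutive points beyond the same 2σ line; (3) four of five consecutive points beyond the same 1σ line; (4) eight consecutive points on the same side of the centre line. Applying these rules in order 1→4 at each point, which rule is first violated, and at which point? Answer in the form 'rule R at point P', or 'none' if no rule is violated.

Zone of each point (C = within 1σ̂, B = 1σ̂–2σ̂, A = 2σ̂–3σ̂, * = beyond 3σ̂; sign = side of CL): 1:+C, 2:+C, 3:-B, 4:-C, 5:-C, 6:-*, 7:+C, 8:+C, 9:-C, 10:-C
Rule 1 (one point beyond the 3σ limits) is satisfied at point 6.

rule 1 at point 6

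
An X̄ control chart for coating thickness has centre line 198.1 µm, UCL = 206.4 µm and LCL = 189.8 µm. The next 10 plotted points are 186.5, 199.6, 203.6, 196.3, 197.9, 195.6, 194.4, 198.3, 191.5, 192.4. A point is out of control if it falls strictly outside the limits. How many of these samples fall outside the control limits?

1

Compare each point to [189.8, 206.4]: sample 1 = 186.5 < LCL.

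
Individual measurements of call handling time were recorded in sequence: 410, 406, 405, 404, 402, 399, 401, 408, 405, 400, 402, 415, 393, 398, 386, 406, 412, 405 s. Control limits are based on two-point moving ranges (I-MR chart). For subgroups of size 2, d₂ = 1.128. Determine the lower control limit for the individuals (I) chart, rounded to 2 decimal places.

X̄ = (410 + 406 + 405 + 404 + 402 + 399 + 401 + 408 + 405 + 400 + 402 + 415 + 393 + 398 + 386 + 406 + 412 + 405) / 18 = 403.1667
Moving ranges: 4, 1, 1, 2, 3, 2, 7, 3, 5, 2, 13, 22, 5, 12, 20, 6, 7; M̄R̄ = 115.0000 / 17 = 6.7647
LCL = X̄ − 3·M̄R̄/d₂ = 403.1667 − 3 × 6.7647 / 1.128 = 385.1754

385.18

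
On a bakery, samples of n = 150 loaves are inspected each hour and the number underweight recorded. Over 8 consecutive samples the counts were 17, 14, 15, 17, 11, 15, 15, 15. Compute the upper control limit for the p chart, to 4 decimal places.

0.1724

p̄ = Σdᵢ / (k·n) = 119 / (8 × 150) = 0.09917
UCL = p̄ + 3·√(p̄(1−p̄)/n) = 0.09917 + 3 × √(0.09917×0.90083/150) = 0.09917 + 3 × 0.02440 = 0.17238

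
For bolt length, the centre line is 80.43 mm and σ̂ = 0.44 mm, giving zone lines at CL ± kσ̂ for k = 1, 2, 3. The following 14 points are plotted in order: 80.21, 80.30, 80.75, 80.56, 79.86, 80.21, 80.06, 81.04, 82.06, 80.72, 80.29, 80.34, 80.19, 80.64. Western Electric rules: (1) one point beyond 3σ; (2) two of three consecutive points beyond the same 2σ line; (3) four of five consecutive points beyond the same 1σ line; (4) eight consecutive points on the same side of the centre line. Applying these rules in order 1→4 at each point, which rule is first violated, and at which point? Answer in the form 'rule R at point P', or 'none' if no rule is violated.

Zone of each point (C = within 1σ̂, B = 1σ̂–2σ̂, A = 2σ̂–3σ̂, * = beyond 3σ̂; sign = side of CL): 1:-C, 2:-C, 3:+C, 4:+C, 5:-B, 6:-C, 7:-C, 8:+B, 9:+*, 10:+C, 11:-C, 12:-C, 13:-C, 14:+C
Rule 1 (one point beyond the 3σ limits) is satisfied at point 9.

rule 1 at point 9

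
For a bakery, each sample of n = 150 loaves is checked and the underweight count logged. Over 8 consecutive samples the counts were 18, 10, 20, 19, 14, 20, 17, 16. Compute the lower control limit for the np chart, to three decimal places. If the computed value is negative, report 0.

p̄ = Σdᵢ / (k·n) = 134 / (8 × 150) = 0.11167
LCL = np̄ − 3·√(np̄(1−p̄)) = 16.7500 − 3 × 3.8574 = 5.1778

5.178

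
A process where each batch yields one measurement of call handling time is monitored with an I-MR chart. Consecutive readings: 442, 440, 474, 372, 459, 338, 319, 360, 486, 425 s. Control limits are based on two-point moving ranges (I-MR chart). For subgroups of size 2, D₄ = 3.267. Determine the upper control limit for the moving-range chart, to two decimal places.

215.26

Moving ranges: 2, 34, 102, 87, 121, 19, 41, 126, 61; M̄R̄ = 593.0000 / 9 = 65.8889
UCL_MR = D₄·M̄R̄ = 3.267 × 65.8889 = 215.2590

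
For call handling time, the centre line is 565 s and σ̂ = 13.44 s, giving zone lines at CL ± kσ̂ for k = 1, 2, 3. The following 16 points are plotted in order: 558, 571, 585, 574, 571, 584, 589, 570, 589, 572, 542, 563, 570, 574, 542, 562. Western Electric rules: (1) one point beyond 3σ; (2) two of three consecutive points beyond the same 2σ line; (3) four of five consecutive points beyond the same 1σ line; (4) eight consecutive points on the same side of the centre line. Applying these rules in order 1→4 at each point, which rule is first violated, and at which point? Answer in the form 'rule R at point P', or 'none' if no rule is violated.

Zone of each point (C = within 1σ̂, B = 1σ̂–2σ̂, A = 2σ̂–3σ̂, * = beyond 3σ̂; sign = side of CL): 1:-C, 2:+C, 3:+B, 4:+C, 5:+C, 6:+B, 7:+B, 8:+C, 9:+B, 10:+C, 11:-B, 12:-C, 13:+C, 14:+C, 15:-B, 16:-C
Rule 4 (eight consecutive points on the same side of the centre line) is satisfied at point 9.

rule 4 at point 9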